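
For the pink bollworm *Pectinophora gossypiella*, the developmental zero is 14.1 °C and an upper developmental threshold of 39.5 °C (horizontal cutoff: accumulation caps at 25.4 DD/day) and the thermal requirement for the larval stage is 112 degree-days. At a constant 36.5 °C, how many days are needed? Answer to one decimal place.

Daily accumulation = 36.5 − 14.1 = 22.4 DD/day.
Duration = 112 / 22.4 = 5.000 ≈ 5.0 days.

5.0 days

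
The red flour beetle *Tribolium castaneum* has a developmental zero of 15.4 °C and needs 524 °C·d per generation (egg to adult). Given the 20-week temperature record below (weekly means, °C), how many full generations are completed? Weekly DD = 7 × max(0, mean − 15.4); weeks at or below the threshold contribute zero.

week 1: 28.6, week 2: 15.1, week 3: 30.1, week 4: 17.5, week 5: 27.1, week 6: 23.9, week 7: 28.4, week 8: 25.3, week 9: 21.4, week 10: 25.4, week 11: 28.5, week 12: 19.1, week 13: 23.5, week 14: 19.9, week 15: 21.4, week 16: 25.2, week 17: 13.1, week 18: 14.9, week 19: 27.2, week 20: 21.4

Weekly DD (7 × max(0, T̄ − 15.4)): 92.4, 0.0, 102.9, 14.7, 81.9, 59.5, 91.0, 69.3, 42.0, 70.0, 91.7, 25.9, 56.7, 31.5, 42.0, 68.6, 0.0, 0.0, 82.6, 42.0.
Season total = 1064.7 DD.
Complete generations = ⌊1064.7 / 524⌋ = 2.

2 generations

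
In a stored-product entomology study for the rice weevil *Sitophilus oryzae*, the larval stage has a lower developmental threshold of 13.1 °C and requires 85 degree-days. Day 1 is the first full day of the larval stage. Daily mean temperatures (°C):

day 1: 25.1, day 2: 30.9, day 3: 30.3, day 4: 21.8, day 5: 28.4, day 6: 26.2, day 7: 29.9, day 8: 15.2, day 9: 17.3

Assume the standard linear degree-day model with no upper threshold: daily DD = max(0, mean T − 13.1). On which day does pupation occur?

Daily DD above 13.1 °C: 12.0, 17.8, 17.2, 8.7, 15.3, 13.1, 16.8, 2.1, 4.2.
Cumulative: 12.0, 29.8, 47.0, 55.7, 71.0, 84.1, 100.9, 103.0, 107.2.
The total first reaches 85 DD on day 7.

day 7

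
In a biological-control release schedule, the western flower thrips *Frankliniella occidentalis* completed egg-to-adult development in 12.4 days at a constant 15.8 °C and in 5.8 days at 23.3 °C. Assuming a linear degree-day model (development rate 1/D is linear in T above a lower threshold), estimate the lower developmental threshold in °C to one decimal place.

9.2 °C

Under the model K = D·(T − T_b), so D₁·(T₁ − T_b) = D₂·(T₂ − T_b).
12.4·(15.8 − T_b) = 5.8·(23.3 − T_b)
T_b = (12.4·15.8 − 5.8·23.3) / (12.4 − 5.8) = 60.78 / 6.6 = 9.209 °C ≈ 9.2 °C.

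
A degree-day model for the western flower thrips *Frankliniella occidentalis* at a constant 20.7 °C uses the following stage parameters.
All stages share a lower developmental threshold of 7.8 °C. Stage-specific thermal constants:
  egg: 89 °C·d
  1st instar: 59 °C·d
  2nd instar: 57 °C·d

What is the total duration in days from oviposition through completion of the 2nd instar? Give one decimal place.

15.9 days

Daily accumulation at 20.7 °C = 20.7 − 7.8 = 12.9 DD/day.
Total K = 89 + 59 + 57 = 205 DD.
Total duration = 205 / 12.9 = 15.891 ≈ 15.9 days.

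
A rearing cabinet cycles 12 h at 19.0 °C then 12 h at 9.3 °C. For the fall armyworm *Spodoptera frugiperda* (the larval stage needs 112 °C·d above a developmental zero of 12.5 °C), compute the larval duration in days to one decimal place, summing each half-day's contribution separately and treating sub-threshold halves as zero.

34.5 days

Day half: max(0, 19.0 − 12.5) × 0.5 = 6.5 × 0.5 = 3.25 DD.
Night half: max(0, 9.3 − 12.5) × 0.5 = 0.0 × 0.5 = 0.00 DD.
Per 24 h: 3.25 DD/day.
Duration = 112 / 3.25 = 34.462 ≈ 34.5 days.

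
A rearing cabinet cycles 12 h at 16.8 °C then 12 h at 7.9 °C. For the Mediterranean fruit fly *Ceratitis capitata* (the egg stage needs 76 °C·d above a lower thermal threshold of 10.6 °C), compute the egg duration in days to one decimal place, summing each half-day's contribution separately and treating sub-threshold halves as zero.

24.5 days

Day half: max(0, 16.8 − 10.6) × 0.5 = 6.2 × 0.5 = 3.10 DD.
Night half: max(0, 7.9 − 10.6) × 0.5 = 0.0 × 0.5 = 0.00 DD.
Per 24 h: 3.10 DD/day.
Duration = 76 / 3.10 = 24.516 ≈ 24.5 days.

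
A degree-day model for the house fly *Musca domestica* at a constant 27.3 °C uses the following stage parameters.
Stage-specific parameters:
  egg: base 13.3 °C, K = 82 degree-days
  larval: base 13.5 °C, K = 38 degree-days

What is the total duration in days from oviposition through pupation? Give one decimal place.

egg: 82 / (27.3 − 13.3) = 82 / 14.0 = 5.857 d.
larval: 38 / (27.3 − 13.5) = 38 / 13.8 = 2.754 d.
Sum = 8.611 ≈ 8.6 days.

8.6 days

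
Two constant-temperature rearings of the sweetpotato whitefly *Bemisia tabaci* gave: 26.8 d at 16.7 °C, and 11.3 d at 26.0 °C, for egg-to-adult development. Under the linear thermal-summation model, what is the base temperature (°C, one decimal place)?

Linear rate model ⇒ the product D·(T − T_b) is constant across temperatures.
26.8·(16.7 − T_b) = 11.3·(26.0 − T_b)
T_b = (26.8·16.7 − 11.3·26.0) / (26.8 − 11.3) = 153.76 / 15.5 = 9.920 °C ≈ 9.9 °C.

9.9 °C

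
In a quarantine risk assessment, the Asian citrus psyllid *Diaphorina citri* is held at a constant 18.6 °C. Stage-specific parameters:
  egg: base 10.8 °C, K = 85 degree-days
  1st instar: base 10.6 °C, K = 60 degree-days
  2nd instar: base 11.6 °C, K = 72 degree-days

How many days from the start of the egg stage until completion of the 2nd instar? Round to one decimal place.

egg: 85 / (18.6 − 10.8) = 85 / 7.8 = 10.897 d.
1st instar: 60 / (18.6 − 10.6) = 60 / 8.0 = 7.500 d.
2nd instar: 72 / (18.6 − 11.6) = 72 / 7.0 = 10.286 d.
Sum = 28.683 ≈ 28.7 days.

28.7 days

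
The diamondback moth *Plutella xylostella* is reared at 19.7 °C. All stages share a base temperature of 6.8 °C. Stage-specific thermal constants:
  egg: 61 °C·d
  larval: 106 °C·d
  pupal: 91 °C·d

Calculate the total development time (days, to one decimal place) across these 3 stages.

Daily accumulation at 19.7 °C = 19.7 − 6.8 = 12.9 DD/day.
Total K = 61 + 106 + 91 = 258 DD.
Total duration = 258 / 12.9 = 20.000 ≈ 20.0 days.

20.0 days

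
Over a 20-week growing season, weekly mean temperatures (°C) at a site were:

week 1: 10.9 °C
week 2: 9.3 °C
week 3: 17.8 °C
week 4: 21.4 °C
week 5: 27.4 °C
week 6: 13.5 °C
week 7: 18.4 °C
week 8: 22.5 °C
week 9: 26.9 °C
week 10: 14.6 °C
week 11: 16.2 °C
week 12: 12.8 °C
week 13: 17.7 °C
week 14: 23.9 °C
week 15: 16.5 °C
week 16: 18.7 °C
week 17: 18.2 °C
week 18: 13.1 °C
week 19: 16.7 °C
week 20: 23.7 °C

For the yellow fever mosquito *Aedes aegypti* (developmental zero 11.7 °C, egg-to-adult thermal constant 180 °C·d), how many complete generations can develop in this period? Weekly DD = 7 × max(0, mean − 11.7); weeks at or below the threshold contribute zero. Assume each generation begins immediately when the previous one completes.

Weekly DD (7 × max(0, T̄ − 11.7)): 0.0, 0.0, 42.7, 67.9, 109.9, 12.6, 46.9, 75.6, 106.4, 20.3, 31.5, 7.7, 42.0, 85.4, 33.6, 49.0, 45.5, 9.8, 35.0, 84.0.
Season total = 905.8 DD.
Complete generations = ⌊905.8 / 180⌋ = 5.

5 generations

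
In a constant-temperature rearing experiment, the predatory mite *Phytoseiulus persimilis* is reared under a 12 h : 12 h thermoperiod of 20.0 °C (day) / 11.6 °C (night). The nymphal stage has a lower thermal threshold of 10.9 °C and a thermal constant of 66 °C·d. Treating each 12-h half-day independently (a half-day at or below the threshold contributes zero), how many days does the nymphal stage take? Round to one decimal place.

Day half: max(0, 20.0 − 10.9) × 0.5 = 9.1 × 0.5 = 4.55 DD.
Night half: max(0, 11.6 − 10.9) × 0.5 = 0.7 × 0.5 = 0.35 DD.
Per 24 h: 4.90 DD/day.
Duration = 66 / 4.90 = 13.469 ≈ 13.5 days.

13.5 days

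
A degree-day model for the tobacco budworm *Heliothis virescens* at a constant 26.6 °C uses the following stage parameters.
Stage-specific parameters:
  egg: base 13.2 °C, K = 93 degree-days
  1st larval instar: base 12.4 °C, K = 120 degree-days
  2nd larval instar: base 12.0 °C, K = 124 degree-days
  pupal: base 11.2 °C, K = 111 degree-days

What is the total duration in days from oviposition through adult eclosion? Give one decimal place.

egg: 93 / (26.6 − 13.2) = 93 / 13.4 = 6.940 d.
1st larval instar: 120 / (26.6 − 12.4) = 120 / 14.2 = 8.451 d.
2nd larval instar: 124 / (26.6 − 12.0) = 124 / 14.6 = 8.493 d.
pupal: 111 / (26.6 − 11.2) = 111 / 15.4 = 7.208 d.
Sum = 31.092 ≈ 31.1 days.

31.1 days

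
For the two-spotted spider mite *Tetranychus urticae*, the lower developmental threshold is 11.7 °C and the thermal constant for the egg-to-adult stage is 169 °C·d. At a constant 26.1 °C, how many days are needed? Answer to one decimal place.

11.7 days

Daily accumulation = 26.1 − 11.7 = 14.4 DD/day.
Duration = 169 / 14.4 = 11.736 ≈ 11.7 days.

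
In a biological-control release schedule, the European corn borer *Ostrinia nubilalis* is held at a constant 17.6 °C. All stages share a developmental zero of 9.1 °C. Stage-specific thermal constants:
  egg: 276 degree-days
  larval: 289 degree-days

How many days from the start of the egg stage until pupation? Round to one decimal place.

Daily accumulation at 17.6 °C = 17.6 − 9.1 = 8.5 DD/day.
Total K = 276 + 289 = 565 DD.
Total duration = 565 / 8.5 = 66.471 ≈ 66.5 days.

66.5 days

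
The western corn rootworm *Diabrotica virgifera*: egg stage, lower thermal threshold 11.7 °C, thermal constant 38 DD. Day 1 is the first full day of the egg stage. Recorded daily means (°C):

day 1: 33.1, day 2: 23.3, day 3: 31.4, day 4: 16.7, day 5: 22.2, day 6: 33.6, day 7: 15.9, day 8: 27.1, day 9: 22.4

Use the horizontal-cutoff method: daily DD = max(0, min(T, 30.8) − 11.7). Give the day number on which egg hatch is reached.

day 3

Daily DD above 11.7 °C (capped at 19.1): 19.1, 11.6, 19.1, 5.0, 10.5, 19.1, 4.2, 15.4, 10.7.
Cumulative: 19.1, 30.7, 49.8, 54.8, 65.3, 84.4, 88.6, 104.0, 114.7.
The total first reaches 38 DD on day 3.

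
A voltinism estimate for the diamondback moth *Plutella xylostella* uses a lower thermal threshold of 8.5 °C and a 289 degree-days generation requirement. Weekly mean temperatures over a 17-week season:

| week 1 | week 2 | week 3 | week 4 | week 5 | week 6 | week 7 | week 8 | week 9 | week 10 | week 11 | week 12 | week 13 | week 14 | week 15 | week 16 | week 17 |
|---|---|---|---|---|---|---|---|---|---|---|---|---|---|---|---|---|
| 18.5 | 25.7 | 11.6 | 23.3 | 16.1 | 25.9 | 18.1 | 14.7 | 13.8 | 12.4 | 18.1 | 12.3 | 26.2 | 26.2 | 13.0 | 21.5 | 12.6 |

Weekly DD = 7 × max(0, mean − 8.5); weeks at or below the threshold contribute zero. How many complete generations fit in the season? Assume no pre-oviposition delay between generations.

4 generations

Weekly DD (7 × max(0, T̄ − 8.5)): 70.0, 120.4, 21.7, 103.6, 53.2, 121.8, 67.2, 43.4, 37.1, 27.3, 67.2, 26.6, 123.9, 123.9, 31.5, 91.0, 28.7.
Season total = 1158.5 DD.
Complete generations = ⌊1158.5 / 289⌋ = 4.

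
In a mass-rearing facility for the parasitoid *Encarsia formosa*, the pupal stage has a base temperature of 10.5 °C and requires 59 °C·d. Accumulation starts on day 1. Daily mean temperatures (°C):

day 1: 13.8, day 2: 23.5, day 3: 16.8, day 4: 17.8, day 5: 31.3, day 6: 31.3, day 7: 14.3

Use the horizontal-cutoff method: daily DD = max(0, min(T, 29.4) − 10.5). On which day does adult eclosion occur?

Daily DD above 10.5 °C (capped at 18.9): 3.3, 13.0, 6.3, 7.3, 18.9, 18.9, 3.8.
Cumulative: 3.3, 16.3, 22.6, 29.9, 48.8, 67.7, 71.5.
The total first reaches 59 DD on day 6.

day 6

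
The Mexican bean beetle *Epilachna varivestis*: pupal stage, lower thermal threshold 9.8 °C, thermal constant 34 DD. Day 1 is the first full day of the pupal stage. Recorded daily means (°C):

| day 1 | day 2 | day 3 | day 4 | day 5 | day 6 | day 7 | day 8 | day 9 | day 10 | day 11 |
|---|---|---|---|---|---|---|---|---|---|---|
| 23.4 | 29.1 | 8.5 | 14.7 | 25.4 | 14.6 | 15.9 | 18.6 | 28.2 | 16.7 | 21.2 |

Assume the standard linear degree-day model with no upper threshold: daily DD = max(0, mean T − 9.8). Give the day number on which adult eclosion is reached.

Daily DD above 9.8 °C: 13.6, 19.3, 0.0, 4.9, 15.6, 4.8, 6.1, 8.8, 18.4, 6.9, 11.4.
Cumulative: 13.6, 32.9, 32.9, 37.8, 53.4, 58.2, 64.3, 73.1, 91.5, 98.4, 109.8.
The total first reaches 34 DD on day 4.

day 4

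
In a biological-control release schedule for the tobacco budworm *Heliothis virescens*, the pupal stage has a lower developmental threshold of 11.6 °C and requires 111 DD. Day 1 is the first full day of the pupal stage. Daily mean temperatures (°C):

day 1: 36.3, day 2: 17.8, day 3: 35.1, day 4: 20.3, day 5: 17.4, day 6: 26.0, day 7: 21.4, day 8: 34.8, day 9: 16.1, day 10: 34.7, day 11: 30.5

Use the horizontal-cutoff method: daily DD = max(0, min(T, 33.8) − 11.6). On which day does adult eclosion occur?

day 8

Daily DD above 11.6 °C (capped at 22.2): 22.2, 6.2, 22.2, 8.7, 5.8, 14.4, 9.8, 22.2, 4.5, 22.2, 18.9.
Cumulative: 22.2, 28.4, 50.6, 59.3, 65.1, 79.5, 89.3, 111.5, 116.0, 138.2, 157.1.
The total first reaches 111 DD on day 8.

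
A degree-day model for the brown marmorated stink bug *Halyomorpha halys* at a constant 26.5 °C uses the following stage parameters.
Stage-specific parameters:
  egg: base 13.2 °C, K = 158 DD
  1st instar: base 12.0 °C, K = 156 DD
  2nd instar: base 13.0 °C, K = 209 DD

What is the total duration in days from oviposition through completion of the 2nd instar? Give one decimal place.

38.1 days

egg: 158 / (26.5 − 13.2) = 158 / 13.3 = 11.880 d.
1st instar: 156 / (26.5 − 12.0) = 156 / 14.5 = 10.759 d.
2nd instar: 209 / (26.5 − 13.0) = 209 / 13.5 = 15.481 d.
Sum = 38.120 ≈ 38.1 days.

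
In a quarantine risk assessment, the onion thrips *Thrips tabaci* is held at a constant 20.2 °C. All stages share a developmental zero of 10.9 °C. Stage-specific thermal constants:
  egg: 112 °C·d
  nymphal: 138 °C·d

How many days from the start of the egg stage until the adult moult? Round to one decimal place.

26.9 days

Daily accumulation at 20.2 °C = 20.2 − 10.9 = 9.3 DD/day.
Total K = 112 + 138 = 250 DD.
Total duration = 250 / 9.3 = 26.882 ≈ 26.9 days.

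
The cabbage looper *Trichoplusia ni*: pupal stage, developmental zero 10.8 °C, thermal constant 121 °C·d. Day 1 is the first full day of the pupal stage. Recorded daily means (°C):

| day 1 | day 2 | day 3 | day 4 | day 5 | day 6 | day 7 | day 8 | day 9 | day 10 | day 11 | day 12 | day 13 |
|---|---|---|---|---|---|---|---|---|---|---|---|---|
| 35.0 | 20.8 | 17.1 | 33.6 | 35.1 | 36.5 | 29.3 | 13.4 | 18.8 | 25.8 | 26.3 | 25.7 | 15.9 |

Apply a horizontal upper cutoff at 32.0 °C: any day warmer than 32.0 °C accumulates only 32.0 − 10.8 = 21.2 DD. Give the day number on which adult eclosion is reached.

day 8

Daily DD above 10.8 °C (capped at 21.2): 21.2, 10.0, 6.3, 21.2, 21.2, 21.2, 18.5, 2.6, 8.0, 15.0, 15.5, 14.9, 5.1.
Cumulative: 21.2, 31.2, 37.5, 58.7, 79.9, 101.1, 119.6, 122.2, 130.2, 145.2, 160.7, 175.6, 180.7.
The total first reaches 121 DD on day 8.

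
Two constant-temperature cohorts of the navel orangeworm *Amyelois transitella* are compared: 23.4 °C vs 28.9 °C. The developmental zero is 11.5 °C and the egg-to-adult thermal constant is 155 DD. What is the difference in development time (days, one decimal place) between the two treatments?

4.1 days

At 23.4 °C: 155 / (23.4 − 11.5) = 155 / 11.9 = 13.025 d.
At 28.9 °C: 155 / (28.9 − 11.5) = 155 / 17.4 = 8.908 d.
Difference = |13.025 − 8.908| = 4.117 ≈ 4.1 days.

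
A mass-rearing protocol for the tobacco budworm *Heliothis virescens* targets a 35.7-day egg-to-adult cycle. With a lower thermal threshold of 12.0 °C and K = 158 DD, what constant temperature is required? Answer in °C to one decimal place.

16.4 °C

Required daily accumulation = 158 / 35.7 = 4.426 DD/day.
T = T_base + 4.426 = 12.0 + 4.426 = 16.426 ≈ 16.4 °C.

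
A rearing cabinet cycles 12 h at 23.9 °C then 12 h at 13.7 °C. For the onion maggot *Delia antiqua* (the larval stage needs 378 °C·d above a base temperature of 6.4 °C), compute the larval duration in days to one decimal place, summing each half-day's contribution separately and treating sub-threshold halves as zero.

30.5 days

Day half: max(0, 23.9 − 6.4) × 0.5 = 17.5 × 0.5 = 8.75 DD.
Night half: max(0, 13.7 − 6.4) × 0.5 = 7.3 × 0.5 = 3.65 DD.
Per 24 h: 12.40 DD/day.
Duration = 378 / 12.40 = 30.484 ≈ 30.5 days.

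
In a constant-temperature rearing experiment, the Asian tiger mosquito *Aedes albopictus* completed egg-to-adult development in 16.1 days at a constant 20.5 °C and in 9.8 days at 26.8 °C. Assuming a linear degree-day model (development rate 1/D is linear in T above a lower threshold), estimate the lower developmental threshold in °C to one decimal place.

10.7 °C

Linear rate model ⇒ the product D·(T − T_b) is constant across temperatures.
16.1·(20.5 − T_b) = 9.8·(26.8 − T_b)
T_b = (16.1·20.5 − 9.8·26.8) / (16.1 − 9.8) = 67.41 / 6.3 = 10.700 °C ≈ 10.7 °C.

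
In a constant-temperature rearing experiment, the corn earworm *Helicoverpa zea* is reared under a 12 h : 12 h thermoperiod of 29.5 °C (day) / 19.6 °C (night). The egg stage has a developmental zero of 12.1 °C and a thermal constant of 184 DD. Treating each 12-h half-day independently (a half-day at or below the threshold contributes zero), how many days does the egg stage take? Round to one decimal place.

Day half: max(0, 29.5 − 12.1) × 0.5 = 17.4 × 0.5 = 8.70 DD.
Night half: max(0, 19.6 − 12.1) × 0.5 = 7.5 × 0.5 = 3.75 DD.
Per 24 h: 12.45 DD/day.
Duration = 184 / 12.45 = 14.779 ≈ 14.8 days.

14.8 days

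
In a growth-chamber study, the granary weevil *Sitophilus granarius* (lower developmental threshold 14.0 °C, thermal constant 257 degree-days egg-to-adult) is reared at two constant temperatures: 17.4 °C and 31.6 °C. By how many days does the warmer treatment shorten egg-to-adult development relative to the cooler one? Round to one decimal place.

At 17.4 °C: 257 / (17.4 − 14.0) = 257 / 3.4 = 75.588 d.
At 31.6 °C: 257 / (31.6 − 14.0) = 257 / 17.6 = 14.602 d.
Difference = |75.588 − 14.602| = 60.986 ≈ 61.0 days.

61.0 days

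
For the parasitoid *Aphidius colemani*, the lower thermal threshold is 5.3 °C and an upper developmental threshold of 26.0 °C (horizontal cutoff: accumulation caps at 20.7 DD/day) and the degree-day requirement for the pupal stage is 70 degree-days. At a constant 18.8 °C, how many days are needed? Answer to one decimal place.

Daily accumulation = 18.8 − 5.3 = 13.5 DD/day.
Duration = 70 / 13.5 = 5.185 ≈ 5.2 days.

5.2 days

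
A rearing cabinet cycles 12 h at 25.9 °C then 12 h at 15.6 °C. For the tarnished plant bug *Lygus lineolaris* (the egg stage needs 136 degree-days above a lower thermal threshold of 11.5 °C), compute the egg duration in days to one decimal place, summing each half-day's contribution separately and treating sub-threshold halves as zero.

14.7 days

Day half: max(0, 25.9 − 11.5) × 0.5 = 14.4 × 0.5 = 7.20 DD.
Night half: max(0, 15.6 − 11.5) × 0.5 = 4.1 × 0.5 = 2.05 DD.
Per 24 h: 9.25 DD/day.
Duration = 136 / 9.25 = 14.703 ≈ 14.7 days.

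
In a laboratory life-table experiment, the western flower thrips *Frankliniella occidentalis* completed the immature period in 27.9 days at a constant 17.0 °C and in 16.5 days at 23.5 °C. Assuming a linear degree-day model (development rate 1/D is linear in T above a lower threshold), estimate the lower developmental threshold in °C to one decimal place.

Equal thermal constants: D₁(T₁ − T_b) = D₂(T₂ − T_b).
27.9·(17.0 − T_b) = 16.5·(23.5 − T_b)
T_b = (27.9·17.0 − 16.5·23.5) / (27.9 − 16.5) = 86.55 / 11.4 = 7.592 °C ≈ 7.6 °C.

7.6 °C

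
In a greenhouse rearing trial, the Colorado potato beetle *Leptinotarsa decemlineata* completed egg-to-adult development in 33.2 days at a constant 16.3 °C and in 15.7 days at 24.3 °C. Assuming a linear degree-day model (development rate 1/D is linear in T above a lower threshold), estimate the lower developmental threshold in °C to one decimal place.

Equal thermal constants: D₁(T₁ − T_b) = D₂(T₂ − T_b).
33.2·(16.3 − T_b) = 15.7·(24.3 − T_b)
T_b = (33.2·16.3 − 15.7·24.3) / (33.2 − 15.7) = 159.65 / 17.5 = 9.123 °C ≈ 9.1 °C.

9.1 °C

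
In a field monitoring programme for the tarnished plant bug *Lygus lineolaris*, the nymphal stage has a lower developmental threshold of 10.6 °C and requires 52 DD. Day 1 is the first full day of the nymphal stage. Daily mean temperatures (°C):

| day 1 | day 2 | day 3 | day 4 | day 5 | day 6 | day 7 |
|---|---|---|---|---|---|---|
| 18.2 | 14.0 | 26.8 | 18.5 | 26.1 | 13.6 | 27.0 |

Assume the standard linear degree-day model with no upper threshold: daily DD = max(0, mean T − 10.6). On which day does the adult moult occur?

day 6

Daily DD above 10.6 °C: 7.6, 3.4, 16.2, 7.9, 15.5, 3.0, 16.4.
Cumulative: 7.6, 11.0, 27.2, 35.1, 50.6, 53.6, 70.0.
The total first reaches 52 DD on day 6.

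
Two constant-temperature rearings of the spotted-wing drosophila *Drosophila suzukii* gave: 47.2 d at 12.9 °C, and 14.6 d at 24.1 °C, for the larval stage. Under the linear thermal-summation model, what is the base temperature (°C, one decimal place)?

Under the model K = D·(T − T_b), so D₁·(T₁ − T_b) = D₂·(T₂ − T_b).
47.2·(12.9 − T_b) = 14.6·(24.1 − T_b)
T_b = (47.2·12.9 − 14.6·24.1) / (47.2 − 14.6) = 257.02 / 32.6 = 7.884 °C ≈ 7.9 °C.

7.9 °C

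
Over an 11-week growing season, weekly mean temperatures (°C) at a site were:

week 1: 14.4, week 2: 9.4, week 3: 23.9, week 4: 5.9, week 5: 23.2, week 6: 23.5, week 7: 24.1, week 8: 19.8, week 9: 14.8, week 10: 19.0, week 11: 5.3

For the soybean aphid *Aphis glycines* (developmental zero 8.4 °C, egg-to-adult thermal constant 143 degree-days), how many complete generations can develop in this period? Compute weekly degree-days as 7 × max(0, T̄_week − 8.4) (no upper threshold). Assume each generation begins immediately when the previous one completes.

Weekly DD (7 × max(0, T̄ − 8.4)): 42.0, 7.0, 108.5, 0.0, 103.6, 105.7, 109.9, 79.8, 44.8, 74.2, 0.0.
Season total = 675.5 DD.
Complete generations = ⌊675.5 / 143⌋ = 4.

4 generations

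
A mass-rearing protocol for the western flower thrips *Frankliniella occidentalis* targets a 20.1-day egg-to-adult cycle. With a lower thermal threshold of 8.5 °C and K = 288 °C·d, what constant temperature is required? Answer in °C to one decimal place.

22.8 °C

Required daily accumulation = 288 / 20.1 = 14.328 DD/day.
T = T_base + 14.328 = 8.5 + 14.328 = 22.828 ≈ 22.8 °C.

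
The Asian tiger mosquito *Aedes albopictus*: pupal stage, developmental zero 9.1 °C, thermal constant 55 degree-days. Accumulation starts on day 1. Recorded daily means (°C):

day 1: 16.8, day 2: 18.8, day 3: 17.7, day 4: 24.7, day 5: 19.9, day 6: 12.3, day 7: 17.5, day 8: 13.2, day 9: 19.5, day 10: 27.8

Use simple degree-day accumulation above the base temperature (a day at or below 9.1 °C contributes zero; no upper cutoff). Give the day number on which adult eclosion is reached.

Daily DD above 9.1 °C: 7.7, 9.7, 8.6, 15.6, 10.8, 3.2, 8.4, 4.1, 10.4, 18.7.
Cumulative: 7.7, 17.4, 26.0, 41.6, 52.4, 55.6, 64.0, 68.1, 78.5, 97.2.
The total first reaches 55 DD on day 6.

day 6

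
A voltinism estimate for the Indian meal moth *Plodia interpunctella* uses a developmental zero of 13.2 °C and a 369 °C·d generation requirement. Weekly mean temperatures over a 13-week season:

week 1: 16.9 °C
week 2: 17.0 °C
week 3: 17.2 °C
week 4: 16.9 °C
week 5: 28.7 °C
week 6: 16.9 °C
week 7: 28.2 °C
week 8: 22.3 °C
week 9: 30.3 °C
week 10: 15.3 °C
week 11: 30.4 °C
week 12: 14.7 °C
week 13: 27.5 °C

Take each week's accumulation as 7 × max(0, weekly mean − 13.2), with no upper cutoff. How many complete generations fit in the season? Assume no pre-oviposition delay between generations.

2 generations

Weekly DD (7 × max(0, T̄ − 13.2)): 25.9, 26.6, 28.0, 25.9, 108.5, 25.9, 105.0, 63.7, 119.7, 14.7, 120.4, 10.5, 100.1.
Season total = 774.9 DD.
Complete generations = ⌊774.9 / 369⌋ = 2.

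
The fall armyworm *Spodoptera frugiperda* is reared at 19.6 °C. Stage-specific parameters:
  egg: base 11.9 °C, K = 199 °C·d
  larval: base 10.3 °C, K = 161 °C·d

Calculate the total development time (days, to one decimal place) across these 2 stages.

egg: 199 / (19.6 − 11.9) = 199 / 7.7 = 25.844 d.
larval: 161 / (19.6 − 10.3) = 161 / 9.3 = 17.312 d.
Sum = 43.156 ≈ 43.2 days.

43.2 days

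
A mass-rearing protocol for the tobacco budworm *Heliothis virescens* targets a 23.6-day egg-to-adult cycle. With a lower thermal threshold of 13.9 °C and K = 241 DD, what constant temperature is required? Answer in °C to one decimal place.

Required daily accumulation = 241 / 23.6 = 10.212 DD/day.
T = T_base + 10.212 = 13.9 + 10.212 = 24.112 ≈ 24.1 °C.

24.1 °C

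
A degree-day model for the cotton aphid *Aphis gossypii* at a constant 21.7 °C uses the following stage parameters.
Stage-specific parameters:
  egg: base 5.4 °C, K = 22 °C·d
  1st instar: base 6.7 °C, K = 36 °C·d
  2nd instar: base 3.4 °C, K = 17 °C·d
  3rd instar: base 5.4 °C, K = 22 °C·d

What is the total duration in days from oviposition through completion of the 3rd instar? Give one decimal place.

6.0 days

egg: 22 / (21.7 − 5.4) = 22 / 16.3 = 1.350 d.
1st instar: 36 / (21.7 − 6.7) = 36 / 15.0 = 2.400 d.
2nd instar: 17 / (21.7 − 3.4) = 17 / 18.3 = 0.929 d.
3rd instar: 22 / (21.7 − 5.4) = 22 / 16.3 = 1.350 d.
Sum = 6.028 ≈ 6.0 days.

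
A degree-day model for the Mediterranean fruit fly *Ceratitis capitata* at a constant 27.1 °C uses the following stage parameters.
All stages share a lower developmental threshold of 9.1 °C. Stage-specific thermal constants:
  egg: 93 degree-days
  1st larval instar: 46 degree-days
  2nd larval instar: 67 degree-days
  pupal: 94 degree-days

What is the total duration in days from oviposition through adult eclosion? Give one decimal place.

16.7 days

Daily accumulation at 27.1 °C = 27.1 − 9.1 = 18.0 DD/day.
Total K = 93 + 46 + 67 + 94 = 300 DD.
Total duration = 300 / 18.0 = 16.667 ≈ 16.7 days.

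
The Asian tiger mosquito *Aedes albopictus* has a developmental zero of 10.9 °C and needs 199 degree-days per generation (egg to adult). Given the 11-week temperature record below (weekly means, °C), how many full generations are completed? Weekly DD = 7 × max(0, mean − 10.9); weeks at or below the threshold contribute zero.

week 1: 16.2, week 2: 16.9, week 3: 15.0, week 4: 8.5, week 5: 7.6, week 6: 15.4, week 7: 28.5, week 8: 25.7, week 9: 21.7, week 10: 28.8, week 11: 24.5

3 generations

Weekly DD (7 × max(0, T̄ − 10.9)): 37.1, 42.0, 28.7, 0.0, 0.0, 31.5, 123.2, 103.6, 75.6, 125.3, 95.2.
Season total = 662.2 DD.
Complete generations = ⌊662.2 / 199⌋ = 3.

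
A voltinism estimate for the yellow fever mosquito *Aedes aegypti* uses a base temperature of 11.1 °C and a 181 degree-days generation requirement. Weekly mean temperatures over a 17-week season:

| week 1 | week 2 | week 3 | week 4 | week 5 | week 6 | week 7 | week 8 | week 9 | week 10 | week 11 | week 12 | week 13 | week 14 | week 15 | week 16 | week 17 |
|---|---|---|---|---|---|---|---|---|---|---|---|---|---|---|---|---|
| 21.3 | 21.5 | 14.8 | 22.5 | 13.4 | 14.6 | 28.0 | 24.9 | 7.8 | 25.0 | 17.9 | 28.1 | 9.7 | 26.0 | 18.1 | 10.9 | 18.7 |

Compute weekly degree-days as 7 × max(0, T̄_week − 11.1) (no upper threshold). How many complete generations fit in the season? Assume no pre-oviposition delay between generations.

5 generations

Weekly DD (7 × max(0, T̄ − 11.1)): 71.4, 72.8, 25.9, 79.8, 16.1, 24.5, 118.3, 96.6, 0.0, 97.3, 47.6, 119.0, 0.0, 104.3, 49.0, 0.0, 53.2.
Season total = 975.8 DD.
Complete generations = ⌊975.8 / 181⌋ = 5.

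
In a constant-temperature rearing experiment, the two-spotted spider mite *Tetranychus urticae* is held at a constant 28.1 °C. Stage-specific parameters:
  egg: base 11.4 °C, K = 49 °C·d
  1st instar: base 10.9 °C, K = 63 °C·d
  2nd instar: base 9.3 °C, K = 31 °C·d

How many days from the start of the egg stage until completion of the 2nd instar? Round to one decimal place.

8.2 days

egg: 49 / (28.1 − 11.4) = 49 / 16.7 = 2.934 d.
1st instar: 63 / (28.1 − 10.9) = 63 / 17.2 = 3.663 d.
2nd instar: 31 / (28.1 − 9.3) = 31 / 18.8 = 1.649 d.
Sum = 8.246 ≈ 8.2 days.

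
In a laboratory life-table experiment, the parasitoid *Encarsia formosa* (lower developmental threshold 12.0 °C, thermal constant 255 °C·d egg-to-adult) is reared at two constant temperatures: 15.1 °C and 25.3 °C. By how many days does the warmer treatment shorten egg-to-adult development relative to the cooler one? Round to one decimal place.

At 15.1 °C: 255 / (15.1 − 12.0) = 255 / 3.1 = 82.258 d.
At 25.3 °C: 255 / (25.3 − 12.0) = 255 / 13.3 = 19.173 d.
Difference = |82.258 − 19.173| = 63.085 ≈ 63.1 days.

63.1 days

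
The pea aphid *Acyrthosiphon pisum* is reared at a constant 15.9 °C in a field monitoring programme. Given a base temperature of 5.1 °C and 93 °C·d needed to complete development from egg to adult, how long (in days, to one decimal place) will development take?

8.6 days

Daily accumulation = 15.9 − 5.1 = 10.8 DD/day.
Duration = 93 / 10.8 = 8.611 ≈ 8.6 days.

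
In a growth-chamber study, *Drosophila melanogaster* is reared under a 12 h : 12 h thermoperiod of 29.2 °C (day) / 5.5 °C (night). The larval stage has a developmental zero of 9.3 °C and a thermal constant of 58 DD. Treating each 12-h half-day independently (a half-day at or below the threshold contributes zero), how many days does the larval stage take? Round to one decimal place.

5.8 days

Day half: max(0, 29.2 − 9.3) × 0.5 = 19.9 × 0.5 = 9.95 DD.
Night half: max(0, 5.5 − 9.3) × 0.5 = 0.0 × 0.5 = 0.00 DD.
Per 24 h: 9.95 DD/day.
Duration = 58 / 9.95 = 5.829 ≈ 5.8 days.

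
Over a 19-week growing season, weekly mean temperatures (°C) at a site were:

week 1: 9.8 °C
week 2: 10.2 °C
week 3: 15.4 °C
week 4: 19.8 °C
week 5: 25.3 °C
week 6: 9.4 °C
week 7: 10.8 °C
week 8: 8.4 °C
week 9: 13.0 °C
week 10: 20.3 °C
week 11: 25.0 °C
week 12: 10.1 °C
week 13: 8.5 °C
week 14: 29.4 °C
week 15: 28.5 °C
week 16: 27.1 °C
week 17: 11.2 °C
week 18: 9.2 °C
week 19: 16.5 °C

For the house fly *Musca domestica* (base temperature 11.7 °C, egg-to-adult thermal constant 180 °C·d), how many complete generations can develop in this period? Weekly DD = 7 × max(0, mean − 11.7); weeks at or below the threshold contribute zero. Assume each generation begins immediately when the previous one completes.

4 generations

Weekly DD (7 × max(0, T̄ − 11.7)): 0.0, 0.0, 25.9, 56.7, 95.2, 0.0, 0.0, 0.0, 9.1, 60.2, 93.1, 0.0, 0.0, 123.9, 117.6, 107.8, 0.0, 0.0, 33.6.
Season total = 723.1 DD.
Complete generations = ⌊723.1 / 180⌋ = 4.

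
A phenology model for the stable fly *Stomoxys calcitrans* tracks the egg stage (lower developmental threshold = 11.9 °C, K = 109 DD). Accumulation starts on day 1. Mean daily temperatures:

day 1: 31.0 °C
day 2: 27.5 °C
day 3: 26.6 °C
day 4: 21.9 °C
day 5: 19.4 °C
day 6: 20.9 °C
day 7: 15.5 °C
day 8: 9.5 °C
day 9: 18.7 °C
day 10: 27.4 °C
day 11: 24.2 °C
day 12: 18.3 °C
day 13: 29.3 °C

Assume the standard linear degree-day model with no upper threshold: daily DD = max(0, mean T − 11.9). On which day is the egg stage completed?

Daily DD above 11.9 °C: 19.1, 15.6, 14.7, 10.0, 7.5, 9.0, 3.6, 0.0, 6.8, 15.5, 12.3, 6.4, 17.4.
Cumulative: 19.1, 34.7, 49.4, 59.4, 66.9, 75.9, 79.5, 79.5, 86.3, 101.8, 114.1, 120.5, 137.9.
The total first reaches 109 DD on day 11.

day 11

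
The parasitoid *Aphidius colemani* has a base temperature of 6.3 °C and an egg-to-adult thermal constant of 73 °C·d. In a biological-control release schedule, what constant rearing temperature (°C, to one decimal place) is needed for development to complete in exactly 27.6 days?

Required daily accumulation = 73 / 27.6 = 2.645 DD/day.
T = T_base + 2.645 = 6.3 + 2.645 = 8.945 ≈ 8.9 °C.

8.9 °C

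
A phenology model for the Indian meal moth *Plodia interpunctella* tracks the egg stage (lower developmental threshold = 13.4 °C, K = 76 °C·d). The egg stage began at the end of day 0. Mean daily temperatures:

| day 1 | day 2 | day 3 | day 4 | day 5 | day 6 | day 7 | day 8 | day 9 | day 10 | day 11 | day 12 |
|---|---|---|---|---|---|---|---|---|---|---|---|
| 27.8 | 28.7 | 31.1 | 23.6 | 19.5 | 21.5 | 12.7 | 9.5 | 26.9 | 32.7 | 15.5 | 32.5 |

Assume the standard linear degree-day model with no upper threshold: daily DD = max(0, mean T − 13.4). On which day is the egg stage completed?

Daily DD above 13.4 °C: 14.4, 15.3, 17.7, 10.2, 6.1, 8.1, 0.0, 0.0, 13.5, 19.3, 2.1, 19.1.
Cumulative: 14.4, 29.7, 47.4, 57.6, 63.7, 71.8, 71.8, 71.8, 85.3, 104.6, 106.7, 125.8.
The total first reaches 76 DD on day 9.

day 9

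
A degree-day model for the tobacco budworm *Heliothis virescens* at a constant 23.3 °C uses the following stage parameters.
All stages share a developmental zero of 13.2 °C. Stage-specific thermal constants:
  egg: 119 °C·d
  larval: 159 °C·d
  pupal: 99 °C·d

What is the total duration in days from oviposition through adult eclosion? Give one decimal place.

37.3 days

Daily accumulation at 23.3 °C = 23.3 − 13.2 = 10.1 DD/day.
Total K = 119 + 159 + 99 = 377 DD.
Total duration = 377 / 10.1 = 37.327 ≈ 37.3 days.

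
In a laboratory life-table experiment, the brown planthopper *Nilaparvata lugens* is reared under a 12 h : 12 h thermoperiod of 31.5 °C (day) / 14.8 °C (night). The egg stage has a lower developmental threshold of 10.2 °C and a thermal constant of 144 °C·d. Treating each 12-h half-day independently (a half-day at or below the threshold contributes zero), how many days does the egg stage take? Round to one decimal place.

Day half: max(0, 31.5 − 10.2) × 0.5 = 21.3 × 0.5 = 10.65 DD.
Night half: max(0, 14.8 − 10.2) × 0.5 = 4.6 × 0.5 = 2.30 DD.
Per 24 h: 12.95 DD/day.
Duration = 144 / 12.95 = 11.120 ≈ 11.1 days.

11.1 days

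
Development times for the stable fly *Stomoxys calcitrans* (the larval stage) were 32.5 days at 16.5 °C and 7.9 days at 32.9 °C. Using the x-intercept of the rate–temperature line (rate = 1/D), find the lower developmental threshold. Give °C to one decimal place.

11.2 °C

Linear rate model ⇒ the product D·(T − T_b) is constant across temperatures.
32.5·(16.5 − T_b) = 7.9·(32.9 − T_b)
T_b = (32.5·16.5 − 7.9·32.9) / (32.5 − 7.9) = 276.34 / 24.6 = 11.233 °C ≈ 11.2 °C.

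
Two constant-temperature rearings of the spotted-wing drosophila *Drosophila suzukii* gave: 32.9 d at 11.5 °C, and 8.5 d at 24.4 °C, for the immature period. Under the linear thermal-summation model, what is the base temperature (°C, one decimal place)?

Equal thermal constants: D₁(T₁ − T_b) = D₂(T₂ − T_b).
32.9·(11.5 − T_b) = 8.5·(24.4 − T_b)
T_b = (32.9·11.5 − 8.5·24.4) / (32.9 − 8.5) = 170.95 / 24.4 = 7.006 °C ≈ 7.0 °C.

7.0 °C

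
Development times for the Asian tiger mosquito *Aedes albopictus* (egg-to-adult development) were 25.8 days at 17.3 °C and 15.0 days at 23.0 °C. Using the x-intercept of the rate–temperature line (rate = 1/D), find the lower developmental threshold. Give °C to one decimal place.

9.4 °C

Linear rate model ⇒ the product D·(T − T_b) is constant across temperatures.
25.8·(17.3 − T_b) = 15.0·(23.0 − T_b)
T_b = (25.8·17.3 − 15.0·23.0) / (25.8 − 15.0) = 101.34 / 10.8 = 9.383 °C ≈ 9.4 °C.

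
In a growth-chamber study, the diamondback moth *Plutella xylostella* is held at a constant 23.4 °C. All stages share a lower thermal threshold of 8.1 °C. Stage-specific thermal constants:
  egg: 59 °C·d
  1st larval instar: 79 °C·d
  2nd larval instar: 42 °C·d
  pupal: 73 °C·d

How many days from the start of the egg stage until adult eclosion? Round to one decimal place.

Daily accumulation at 23.4 °C = 23.4 − 8.1 = 15.3 DD/day.
Total K = 59 + 79 + 42 + 73 = 253 DD.
Total duration = 253 / 15.3 = 16.536 ≈ 16.5 days.

16.5 days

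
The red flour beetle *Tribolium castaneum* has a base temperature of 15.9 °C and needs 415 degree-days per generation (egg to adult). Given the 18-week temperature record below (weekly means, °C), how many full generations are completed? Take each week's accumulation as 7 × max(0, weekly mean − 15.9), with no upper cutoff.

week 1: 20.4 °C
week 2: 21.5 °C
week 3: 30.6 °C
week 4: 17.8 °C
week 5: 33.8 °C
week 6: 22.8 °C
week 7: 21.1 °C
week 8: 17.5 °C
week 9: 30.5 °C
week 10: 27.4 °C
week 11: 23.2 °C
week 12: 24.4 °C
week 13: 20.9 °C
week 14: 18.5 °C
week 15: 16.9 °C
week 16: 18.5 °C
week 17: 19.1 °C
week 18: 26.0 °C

2 generations

Weekly DD (7 × max(0, T̄ − 15.9)): 31.5, 39.2, 102.9, 13.3, 125.3, 48.3, 36.4, 11.2, 102.2, 80.5, 51.1, 59.5, 35.0, 18.2, 7.0, 18.2, 22.4, 70.7.
Season total = 872.9 DD.
Complete generations = ⌊872.9 / 415⌋ = 2.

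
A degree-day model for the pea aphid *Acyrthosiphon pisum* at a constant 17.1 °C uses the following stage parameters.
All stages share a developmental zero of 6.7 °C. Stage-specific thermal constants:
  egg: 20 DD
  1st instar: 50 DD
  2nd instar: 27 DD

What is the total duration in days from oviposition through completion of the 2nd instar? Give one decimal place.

Daily accumulation at 17.1 °C = 17.1 − 6.7 = 10.4 DD/day.
Total K = 20 + 50 + 27 = 97 DD.
Total duration = 97 / 10.4 = 9.327 ≈ 9.3 days.

9.3 days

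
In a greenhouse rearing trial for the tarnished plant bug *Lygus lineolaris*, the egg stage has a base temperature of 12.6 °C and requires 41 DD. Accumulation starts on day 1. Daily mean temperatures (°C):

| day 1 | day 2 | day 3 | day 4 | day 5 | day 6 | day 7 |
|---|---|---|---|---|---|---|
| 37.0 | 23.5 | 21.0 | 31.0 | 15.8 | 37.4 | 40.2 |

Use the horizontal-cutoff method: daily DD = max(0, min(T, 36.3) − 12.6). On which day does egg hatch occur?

Daily DD above 12.6 °C (capped at 23.7): 23.7, 10.9, 8.4, 18.4, 3.2, 23.7, 23.7.
Cumulative: 23.7, 34.6, 43.0, 61.4, 64.6, 88.3, 112.0.
The total first reaches 41 DD on day 3.

day 3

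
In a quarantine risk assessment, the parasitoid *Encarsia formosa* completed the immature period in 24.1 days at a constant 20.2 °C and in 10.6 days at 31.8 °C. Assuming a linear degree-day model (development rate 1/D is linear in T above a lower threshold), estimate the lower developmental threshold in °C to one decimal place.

Equal thermal constants: D₁(T₁ − T_b) = D₂(T₂ − T_b).
24.1·(20.2 − T_b) = 10.6·(31.8 − T_b)
T_b = (24.1·20.2 − 10.6·31.8) / (24.1 − 10.6) = 149.74 / 13.5 = 11.092 °C ≈ 11.1 °C.

11.1 °C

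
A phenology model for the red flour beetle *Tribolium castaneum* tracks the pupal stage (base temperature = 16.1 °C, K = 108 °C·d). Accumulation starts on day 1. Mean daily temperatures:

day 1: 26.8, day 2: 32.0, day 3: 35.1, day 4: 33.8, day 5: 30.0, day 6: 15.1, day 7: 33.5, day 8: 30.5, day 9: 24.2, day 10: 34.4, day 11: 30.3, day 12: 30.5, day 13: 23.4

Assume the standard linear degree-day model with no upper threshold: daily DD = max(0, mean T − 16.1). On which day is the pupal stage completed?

day 8

Daily DD above 16.1 °C: 10.7, 15.9, 19.0, 17.7, 13.9, 0.0, 17.4, 14.4, 8.1, 18.3, 14.2, 14.4, 7.3.
Cumulative: 10.7, 26.6, 45.6, 63.3, 77.2, 77.2, 94.6, 109.0, 117.1, 135.4, 149.6, 164.0, 171.3.
The total first reaches 108 DD on day 8.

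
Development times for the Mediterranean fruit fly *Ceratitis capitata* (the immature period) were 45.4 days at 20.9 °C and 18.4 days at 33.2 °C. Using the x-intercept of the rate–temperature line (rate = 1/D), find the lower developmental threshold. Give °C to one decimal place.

Under the model K = D·(T − T_b), so D₁·(T₁ − T_b) = D₂·(T₂ − T_b).
45.4·(20.9 − T_b) = 18.4·(33.2 − T_b)
T_b = (45.4·20.9 − 18.4·33.2) / (45.4 − 18.4) = 337.98 / 27.0 = 12.518 °C ≈ 12.5 °C.

12.5 °C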